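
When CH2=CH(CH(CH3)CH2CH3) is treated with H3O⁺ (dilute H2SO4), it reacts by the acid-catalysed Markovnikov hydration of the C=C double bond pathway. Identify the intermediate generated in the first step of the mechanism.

secondary carbocation

Step 1: Protonation of the alkene by H3O⁺: the π bond acts as the nucleophile and picks up H⁺, giving the more stable (Markovnikov) secondary carbocation. H2O is released.
After step 1 the species present is a secondary carbocation.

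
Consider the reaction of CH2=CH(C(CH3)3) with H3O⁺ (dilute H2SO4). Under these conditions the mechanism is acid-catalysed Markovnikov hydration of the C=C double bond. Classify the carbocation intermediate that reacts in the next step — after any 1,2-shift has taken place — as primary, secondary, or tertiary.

tertiary

Step 1: Electrophilic addition begins with the π(C=C) electrons forming a bond to the proton of H3O⁺. Following Markovnikov's rule, the resulting cation is secondary. H2O is released.
Step 2: A 1,2-methyl shift from the adjacent tert-butyl carbon moves the positive charge from the secondary centre to an adjacent carbon, generating a more stable tertiary carbocation.
The cation rearranges from secondary to tertiary via a 1,2-methyl shift from the adjacent tert-butyl carbon; the tertiary cation is what reacts next.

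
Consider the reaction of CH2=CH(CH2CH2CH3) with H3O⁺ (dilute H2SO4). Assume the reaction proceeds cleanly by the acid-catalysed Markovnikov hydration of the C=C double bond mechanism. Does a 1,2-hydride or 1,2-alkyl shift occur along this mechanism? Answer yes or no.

The first-formed carbocation is secondary.
No single 1,2-shift to an adjacent carbon would produce a more-substituted cation than the one already present, so no rearrangement occurs.

no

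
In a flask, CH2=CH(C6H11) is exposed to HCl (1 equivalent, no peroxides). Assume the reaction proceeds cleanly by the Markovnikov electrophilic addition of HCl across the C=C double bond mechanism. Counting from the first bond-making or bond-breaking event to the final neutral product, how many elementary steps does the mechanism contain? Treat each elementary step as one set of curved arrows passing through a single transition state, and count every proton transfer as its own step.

Step 1: Electrophilic addition begins with the π(C=C) electrons forming a bond to the proton of HCl. Following Markovnikov's rule, the resulting cation is secondary. The H–Cl bond breaks heterolytically, releasing Cl⁻.
Step 2: Carbocation rearrangement: a 1,2-hydride shift from the adjacent cyclohexyl carbon converts the initially-formed secondary cation into the more stable tertiary cation.
Step 3: Nucleophilic attack by Cl⁻ on the carbocation completes the addition, giving R–Cl.
Total: 3 elementary steps.

3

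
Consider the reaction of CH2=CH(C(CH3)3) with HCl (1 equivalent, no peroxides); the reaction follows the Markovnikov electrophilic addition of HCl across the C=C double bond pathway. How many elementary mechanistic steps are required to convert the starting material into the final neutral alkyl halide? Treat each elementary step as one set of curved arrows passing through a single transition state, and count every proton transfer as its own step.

3

Step 1: Electrophilic addition begins with the π(C=C) electrons forming a bond to the proton of HCl. Following Markovnikov's rule, the resulting cation is secondary. The H–Cl bond breaks heterolytically, releasing Cl⁻.
Step 2: A methyl group with its bonding pair migrates from the adjacent tert-butyl carbon to the cationic centre — a 1,2-methyl shift — upgrading the secondary cation to a tertiary one.
Step 3: The Cl⁻ anion donates a lone pair to the carbocation, forming the new C–Cl σ-bond and giving the neutral alkyl halide.
Total: 3 elementary steps.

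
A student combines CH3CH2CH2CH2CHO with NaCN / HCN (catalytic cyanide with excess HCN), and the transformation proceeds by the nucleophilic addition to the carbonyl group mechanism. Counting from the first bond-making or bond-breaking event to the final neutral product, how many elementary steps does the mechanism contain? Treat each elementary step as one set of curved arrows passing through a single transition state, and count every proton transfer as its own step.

2

Step 1: A lone pair / filled orbital on CN⁻ attacks the electrophilic carbonyl carbon; the π(C=O) electrons shift onto oxygen, producing a tetrahedral alkoxide intermediate.
Step 2: The alkoxide is protonated in situ by undissociated HCN, yielding a cyanohydrin; the CN⁻ so formed carries on the cycle.
Total: 2 elementary steps.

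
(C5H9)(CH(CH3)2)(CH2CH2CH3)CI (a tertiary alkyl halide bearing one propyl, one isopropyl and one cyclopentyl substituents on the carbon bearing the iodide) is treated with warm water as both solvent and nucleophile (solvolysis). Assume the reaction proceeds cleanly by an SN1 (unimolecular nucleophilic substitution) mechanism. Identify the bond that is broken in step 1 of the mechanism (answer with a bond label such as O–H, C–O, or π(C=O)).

C–I

Step 1: Unassisted departure of I⁻ (taking the C–I bonding pair) generates a tertiary carbocation.
The bond broken in this step is the C–I bond.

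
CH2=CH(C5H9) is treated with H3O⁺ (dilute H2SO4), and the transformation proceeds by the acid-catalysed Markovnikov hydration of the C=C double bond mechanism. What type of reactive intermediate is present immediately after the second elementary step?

Step 1: Protonation of the alkene by H3O⁺: the π bond acts as the nucleophile and picks up H⁺, giving the more stable (Markovnikov) secondary carbocation. H2O is released.
Step 2: A hydride (H with its bonding pair) migrates from the adjacent cyclopentyl carbon to the cationic centre — a 1,2-hydride shift — upgrading the secondary cation to a tertiary one.
After step 2 the species present is a tertiary carbocation.

tertiary carbocation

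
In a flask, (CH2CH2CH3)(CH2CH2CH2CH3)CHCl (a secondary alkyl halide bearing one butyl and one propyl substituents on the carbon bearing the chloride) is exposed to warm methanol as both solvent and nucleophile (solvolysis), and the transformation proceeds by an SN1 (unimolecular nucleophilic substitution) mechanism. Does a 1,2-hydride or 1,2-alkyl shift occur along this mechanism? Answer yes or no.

The first-formed carbocation is secondary.
No single 1,2-shift to an adjacent carbon would produce a more-substituted cation than the one already present, so no rearrangement occurs.

no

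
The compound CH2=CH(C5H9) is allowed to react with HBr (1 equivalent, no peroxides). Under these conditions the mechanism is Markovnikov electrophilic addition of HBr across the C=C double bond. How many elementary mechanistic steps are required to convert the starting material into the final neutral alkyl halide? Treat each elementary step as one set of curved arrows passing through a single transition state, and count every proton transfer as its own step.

Step 1: Electrophilic addition begins with the π(C=C) electrons forming a bond to the proton of HBr. Following Markovnikov's rule, the resulting cation is secondary. The H–Br bond breaks heterolytically, releasing Br⁻.
Step 2: Carbocation rearrangement: a 1,2-hydride shift from the adjacent cyclopentyl carbon converts the initially-formed secondary cation into the more stable tertiary cation.
Step 3: Nucleophilic attack by Br⁻ on the carbocation completes the addition, giving R–Br.
Total: 3 elementary steps.

3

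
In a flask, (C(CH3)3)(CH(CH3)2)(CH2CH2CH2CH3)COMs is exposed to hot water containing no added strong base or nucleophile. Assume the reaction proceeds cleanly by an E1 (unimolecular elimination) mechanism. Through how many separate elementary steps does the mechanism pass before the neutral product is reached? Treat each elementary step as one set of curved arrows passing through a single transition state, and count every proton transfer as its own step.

2

Step 1: Unassisted departure of MsO⁻ (taking the C–O bonding pair) generates a tertiary carbocation.
(No 1,2-shift: no single shift to an adjacent carbon would give a more stable cation.)
Step 2: Loss of a β-proton to a water molecule of the solvent: the C–H bonding pair collapses toward the cationic carbon to form the C=C π bond, yielding the alkene.
Total: 2 elementary steps.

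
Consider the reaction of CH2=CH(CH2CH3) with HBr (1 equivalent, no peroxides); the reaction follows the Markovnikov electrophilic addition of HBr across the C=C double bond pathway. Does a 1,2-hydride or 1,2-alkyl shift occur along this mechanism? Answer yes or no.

no

The first-formed carbocation is secondary.
No single 1,2-shift to an adjacent carbon would produce a more-substituted cation than the one already present, so no rearrangement occurs.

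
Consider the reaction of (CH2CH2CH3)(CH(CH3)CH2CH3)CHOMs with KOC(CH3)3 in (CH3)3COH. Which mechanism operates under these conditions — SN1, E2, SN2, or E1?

Conditions: a strong/bulky base with a secondary substrate bearing a β-hydrogen.
These conditions are the textbook signature of the E2 pathway.
A strong (often hindered) base removes a β-H in concert with loss of the leaving group — bimolecular elimination.

E2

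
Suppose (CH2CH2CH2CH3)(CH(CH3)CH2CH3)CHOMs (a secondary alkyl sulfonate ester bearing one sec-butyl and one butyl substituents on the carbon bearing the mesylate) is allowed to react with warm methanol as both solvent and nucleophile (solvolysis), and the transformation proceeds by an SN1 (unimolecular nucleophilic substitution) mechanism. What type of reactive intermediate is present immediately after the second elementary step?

Step 1: Ionisation: the C–O σ-bond cleaves heterolytically; both bonding electrons depart with MsO⁻, leaving a secondary carbocation at the α-carbon.
Step 2: A hydride (H with its bonding pair) migrates from the adjacent sec-butyl carbon to the cationic centre — a 1,2-hydride shift — upgrading the secondary cation to a tertiary one.
After step 2 the species present is a tertiary carbocation.

tertiary carbocation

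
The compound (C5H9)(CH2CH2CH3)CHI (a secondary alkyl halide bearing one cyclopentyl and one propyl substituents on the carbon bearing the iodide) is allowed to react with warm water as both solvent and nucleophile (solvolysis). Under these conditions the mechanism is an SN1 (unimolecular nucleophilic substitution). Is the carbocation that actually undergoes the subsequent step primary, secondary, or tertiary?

tertiary

Step 1: Unassisted departure of I⁻ (taking the C–I bonding pair) generates a secondary carbocation.
Step 2: Carbocation rearrangement: a 1,2-hydride shift from the adjacent cyclopentyl carbon converts the initially-formed secondary cation into the more stable tertiary cation.
The cation rearranges from secondary to tertiary via a 1,2-hydride shift from the adjacent cyclopentyl carbon; the tertiary cation is what reacts next.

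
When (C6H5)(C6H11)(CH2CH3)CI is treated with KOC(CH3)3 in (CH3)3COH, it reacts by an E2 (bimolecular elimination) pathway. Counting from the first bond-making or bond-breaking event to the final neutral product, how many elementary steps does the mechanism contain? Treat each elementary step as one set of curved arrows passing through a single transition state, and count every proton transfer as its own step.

Step 1: The strong base (CH3)3CO⁻ removes a β-hydrogen; in the same concerted event the electrons of the breaking C–H bond form the new π(C=C) bond and the C–I σ-bond breaks, expelling I⁻. Anti-periplanar geometry; one transition state.
Total: 1 elementary step.

1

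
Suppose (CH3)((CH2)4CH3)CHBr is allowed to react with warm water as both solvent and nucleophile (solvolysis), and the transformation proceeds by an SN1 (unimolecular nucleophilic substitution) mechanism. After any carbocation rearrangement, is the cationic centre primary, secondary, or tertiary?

secondary

Step 1: Unassisted departure of Br⁻ (taking the C–Br bonding pair) generates a secondary carbocation.
No single 1,2-shift to an adjacent carbon would give a more-substituted cation, so no rearrangement occurs.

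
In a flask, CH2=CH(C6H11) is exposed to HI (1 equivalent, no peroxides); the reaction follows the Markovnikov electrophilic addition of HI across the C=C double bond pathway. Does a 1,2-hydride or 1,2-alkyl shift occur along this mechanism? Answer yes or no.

The first-formed carbocation is secondary.
The adjacent cyclohexyl carbon already bears 2 other carbon substituents and has a hydrogen to migrate; after a 1,2-hydride shift from that carbon the positive charge sits on a tertiary centre.
Tertiary is more stable than secondary, so the shift occurs.

yes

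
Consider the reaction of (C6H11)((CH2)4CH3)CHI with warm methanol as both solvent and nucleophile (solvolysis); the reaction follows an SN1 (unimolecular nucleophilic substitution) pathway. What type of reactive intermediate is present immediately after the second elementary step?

Step 1: Unassisted departure of I⁻ (taking the C–I bonding pair) generates a secondary carbocation.
Step 2: Carbocation rearrangement: a 1,2-hydride shift from the adjacent cyclohexyl carbon converts the initially-formed secondary cation into the more stable tertiary cation.
After step 2 the species present is a tertiary carbocation.

tertiary carbocation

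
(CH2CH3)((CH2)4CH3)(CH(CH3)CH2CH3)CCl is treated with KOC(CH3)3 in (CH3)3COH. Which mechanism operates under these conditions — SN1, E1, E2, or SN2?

Conditions: a strong/bulky base with a tertiary substrate bearing a β-hydrogen.
These conditions are the textbook signature of the E2 pathway.
A strong (often hindered) base removes a β-H in concert with loss of the leaving group — bimolecular elimination.

E2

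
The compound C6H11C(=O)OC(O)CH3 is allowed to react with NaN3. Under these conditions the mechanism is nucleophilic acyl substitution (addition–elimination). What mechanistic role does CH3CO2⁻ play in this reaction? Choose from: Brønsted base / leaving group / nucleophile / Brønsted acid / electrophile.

leaving group

Step 2: Collapse of the tetrahedral intermediate: the alkoxide oxygen pushes its lone pair back to re-form C=O while CH3CO2⁻ leaves.
CH3CO2⁻ departs with both electrons of the breaking σ-bond — that is the definition of a leaving group.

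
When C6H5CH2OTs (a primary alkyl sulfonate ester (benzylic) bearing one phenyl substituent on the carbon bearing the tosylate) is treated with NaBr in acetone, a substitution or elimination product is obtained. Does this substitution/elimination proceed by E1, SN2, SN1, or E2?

Conditions: a primary substrate with a strong nucleophile in the polar aprotic solvent acetone.
These conditions are the textbook signature of the SN2 pathway.
An unhindered substrate with a strong nucleophile in a polar aprotic solvent favours one-step backside displacement.

SN2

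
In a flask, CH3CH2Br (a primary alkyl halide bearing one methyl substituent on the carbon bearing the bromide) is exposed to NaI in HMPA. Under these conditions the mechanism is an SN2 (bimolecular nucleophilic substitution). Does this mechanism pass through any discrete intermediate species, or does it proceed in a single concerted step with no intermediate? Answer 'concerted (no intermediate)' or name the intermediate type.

I⁻ attacks the back face of the α-carbon while Br⁻ departs with the C–Br bonding pair — a single concerted displacement through a pentacoordinate transition state.
All bond changes occur in one transition state; no discrete intermediate is formed.

concerted (no intermediate)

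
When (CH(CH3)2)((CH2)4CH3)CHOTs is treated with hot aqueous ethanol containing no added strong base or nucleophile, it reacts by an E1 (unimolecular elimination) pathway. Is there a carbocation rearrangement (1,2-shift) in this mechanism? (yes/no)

The first-formed carbocation is secondary.
The adjacent isopropyl carbon already bears 2 other carbon substituents and has a hydrogen to migrate; after a 1,2-hydride shift from that carbon the positive charge sits on a tertiary centre.
Tertiary is more stable than secondary, so the shift occurs.

yes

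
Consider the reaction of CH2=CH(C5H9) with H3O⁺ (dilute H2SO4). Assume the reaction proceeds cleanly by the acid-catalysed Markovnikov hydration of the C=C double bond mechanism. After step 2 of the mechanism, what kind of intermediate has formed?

tertiary carbocation

Step 1: Protonation of the alkene by H3O⁺: the π bond acts as the nucleophile and picks up H⁺, giving the more stable (Markovnikov) secondary carbocation. H2O is released.
Step 2: A hydride (H with its bonding pair) migrates from the adjacent cyclopentyl carbon to the cationic centre — a 1,2-hydride shift — upgrading the secondary cation to a tertiary one.
After step 2 the species present is a tertiary carbocation.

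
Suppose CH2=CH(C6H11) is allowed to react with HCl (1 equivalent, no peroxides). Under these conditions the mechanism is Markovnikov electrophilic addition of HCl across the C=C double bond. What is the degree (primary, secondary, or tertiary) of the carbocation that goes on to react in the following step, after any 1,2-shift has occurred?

tertiary

Step 1: Protonation of the alkene by HCl: the π bond acts as the nucleophile and picks up H⁺, giving the more stable (Markovnikov) secondary carbocation. The H–Cl bond breaks heterolytically, releasing Cl⁻.
Step 2: A 1,2-hydride shift from the adjacent cyclohexyl carbon moves the positive charge from the secondary centre to an adjacent carbon, generating a more stable tertiary carbocation.
The cation rearranges from secondary to tertiary via a 1,2-hydride shift from the adjacent cyclohexyl carbon; the tertiary cation is what reacts next.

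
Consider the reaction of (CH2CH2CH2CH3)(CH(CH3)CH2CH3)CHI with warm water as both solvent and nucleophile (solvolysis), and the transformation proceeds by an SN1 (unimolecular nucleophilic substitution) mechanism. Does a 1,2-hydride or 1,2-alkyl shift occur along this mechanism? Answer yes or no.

The first-formed carbocation is secondary.
The adjacent sec-butyl carbon already bears 2 other carbon substituents and has a hydrogen to migrate; after a 1,2-hydride shift from that carbon the positive charge sits on a tertiary centre.
Tertiary is more stable than secondary, so the shift occurs.

yes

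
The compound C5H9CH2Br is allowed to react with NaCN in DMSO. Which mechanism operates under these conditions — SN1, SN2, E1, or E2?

Conditions: a primary substrate with a strong nucleophile in the polar aprotic solvent DMSO.
These conditions are the textbook signature of the SN2 pathway.
An unhindered substrate with a strong nucleophile in a polar aprotic solvent favours one-step backside displacement.

SN2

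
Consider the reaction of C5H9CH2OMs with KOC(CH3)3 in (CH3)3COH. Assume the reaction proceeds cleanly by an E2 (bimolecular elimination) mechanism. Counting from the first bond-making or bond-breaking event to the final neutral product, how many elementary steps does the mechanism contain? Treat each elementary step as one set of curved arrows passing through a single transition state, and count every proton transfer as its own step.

Step 1: The strong base (CH3)3CO⁻ removes a β-hydrogen; in the same concerted event the electrons of the breaking C–H bond form the new π(C=C) bond and the C–O σ-bond breaks, expelling MsO⁻. Anti-periplanar geometry; one transition state.
Total: 1 elementary step.

1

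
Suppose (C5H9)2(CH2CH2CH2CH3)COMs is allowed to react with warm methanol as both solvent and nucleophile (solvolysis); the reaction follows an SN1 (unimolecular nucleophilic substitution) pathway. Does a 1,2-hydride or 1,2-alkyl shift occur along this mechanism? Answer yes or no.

no

The first-formed carbocation is tertiary.
No single 1,2-shift to an adjacent carbon would produce a more-substituted cation than the one already present, so no rearrangement occurs.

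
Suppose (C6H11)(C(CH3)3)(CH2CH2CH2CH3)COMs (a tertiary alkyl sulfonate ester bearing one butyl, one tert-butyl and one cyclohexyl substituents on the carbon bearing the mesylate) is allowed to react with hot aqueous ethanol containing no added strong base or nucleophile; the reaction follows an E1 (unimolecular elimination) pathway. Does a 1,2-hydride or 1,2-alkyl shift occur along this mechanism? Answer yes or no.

no

The first-formed carbocation is tertiary.
No single 1,2-shift to an adjacent carbon would produce a more-substituted cation than the one already present, so no rearrangement occurs.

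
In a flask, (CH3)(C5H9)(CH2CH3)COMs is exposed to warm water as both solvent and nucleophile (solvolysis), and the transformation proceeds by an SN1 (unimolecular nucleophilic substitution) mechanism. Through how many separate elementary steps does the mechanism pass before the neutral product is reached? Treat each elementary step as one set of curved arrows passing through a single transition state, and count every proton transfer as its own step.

3

Step 1: Ionisation: the C–O σ-bond cleaves heterolytically; both bonding electrons depart with MsO⁻, leaving a tertiary carbocation at the α-carbon.
(No 1,2-shift: no single shift to an adjacent carbon would give a more stable cation.)
Step 2: H2O donates an oxygen lone pair into the empty p orbital of the cation, giving a protonated alcohol (an oxonium ion).
Step 3: A second solvent molecule removes the proton on oxygen, giving the neutral alcohol product.
Total: 3 elementary steps.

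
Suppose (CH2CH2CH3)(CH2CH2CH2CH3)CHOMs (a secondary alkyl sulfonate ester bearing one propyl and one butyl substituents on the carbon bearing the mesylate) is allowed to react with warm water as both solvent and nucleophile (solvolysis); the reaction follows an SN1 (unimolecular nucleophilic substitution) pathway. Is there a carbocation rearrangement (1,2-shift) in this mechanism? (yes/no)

The first-formed carbocation is secondary.
No single 1,2-shift to an adjacent carbon would produce a more-substituted cation than the one already present, so no rearrangement occurs.

no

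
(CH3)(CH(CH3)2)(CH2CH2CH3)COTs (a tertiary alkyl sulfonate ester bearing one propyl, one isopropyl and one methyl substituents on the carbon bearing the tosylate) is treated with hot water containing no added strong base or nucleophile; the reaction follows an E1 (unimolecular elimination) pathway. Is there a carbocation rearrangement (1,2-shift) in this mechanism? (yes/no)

The first-formed carbocation is tertiary.
No single 1,2-shift to an adjacent carbon would produce a more-substituted cation than the one already present, so no rearrangement occurs.

no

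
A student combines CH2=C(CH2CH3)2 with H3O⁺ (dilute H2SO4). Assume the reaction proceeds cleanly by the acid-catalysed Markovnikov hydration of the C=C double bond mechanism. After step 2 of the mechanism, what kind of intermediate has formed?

oxonium ion

Step 1: Protonation of the alkene by H3O⁺: the π bond acts as the nucleophile and picks up H⁺, giving the more stable (Markovnikov) tertiary carbocation. H2O is released.
Step 2: Nucleophilic capture of the cation by H2O produces the protonated alcohol (an oxonium ion).
After step 2 the species present is an oxonium ion.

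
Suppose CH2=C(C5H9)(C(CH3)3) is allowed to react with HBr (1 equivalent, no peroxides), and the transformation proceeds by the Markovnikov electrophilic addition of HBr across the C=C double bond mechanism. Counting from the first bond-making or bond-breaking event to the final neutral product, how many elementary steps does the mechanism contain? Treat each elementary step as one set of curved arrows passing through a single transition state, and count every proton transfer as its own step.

Step 1: Electrophilic addition begins with the π(C=C) electrons forming a bond to the proton of HBr. Following Markovnikov's rule, the resulting cation is tertiary. The H–Br bond breaks heterolytically, releasing Br⁻.
(No 1,2-shift: no single shift to an adjacent carbon would give a more stable cation.)
Step 2: Nucleophilic attack by Br⁻ on the carbocation completes the addition, giving R–Br.
Total: 2 elementary steps.

2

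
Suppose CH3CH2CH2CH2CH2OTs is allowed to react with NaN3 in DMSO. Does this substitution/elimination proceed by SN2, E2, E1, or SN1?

SN2

Conditions: a primary substrate with a strong nucleophile in the polar aprotic solvent DMSO.
These conditions are the textbook signature of the SN2 pathway.
An unhindered substrate with a strong nucleophile in a polar aprotic solvent favours one-step backside displacement.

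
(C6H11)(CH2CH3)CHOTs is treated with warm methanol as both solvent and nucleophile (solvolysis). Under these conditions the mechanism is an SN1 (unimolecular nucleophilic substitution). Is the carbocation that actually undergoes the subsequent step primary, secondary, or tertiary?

tertiary

Step 1: Unassisted departure of TsO⁻ (taking the C–O bonding pair) generates a secondary carbocation.
Step 2: Carbocation rearrangement: a 1,2-hydride shift from the adjacent cyclohexyl carbon converts the initially-formed secondary cation into the more stable tertiary cation.
The cation rearranges from secondary to tertiary via a 1,2-hydride shift from the adjacent cyclohexyl carbon; the tertiary cation is what reacts next.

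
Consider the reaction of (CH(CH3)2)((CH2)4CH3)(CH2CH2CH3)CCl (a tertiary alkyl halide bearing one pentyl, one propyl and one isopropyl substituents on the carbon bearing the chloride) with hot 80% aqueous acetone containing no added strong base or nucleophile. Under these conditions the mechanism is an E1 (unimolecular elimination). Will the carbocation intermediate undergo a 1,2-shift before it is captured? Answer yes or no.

no

The first-formed carbocation is tertiary.
No single 1,2-shift to an adjacent carbon would produce a more-substituted cation than the one already present, so no rearrangement occurs.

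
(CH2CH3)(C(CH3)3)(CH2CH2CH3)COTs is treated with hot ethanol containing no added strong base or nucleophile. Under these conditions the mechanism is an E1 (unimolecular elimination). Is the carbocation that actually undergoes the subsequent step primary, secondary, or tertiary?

Step 1: Unassisted departure of TsO⁻ (taking the C–O bonding pair) generates a tertiary carbocation.
No single 1,2-shift to an adjacent carbon would give a more-substituted cation, so no rearrangement occurs.

tertiary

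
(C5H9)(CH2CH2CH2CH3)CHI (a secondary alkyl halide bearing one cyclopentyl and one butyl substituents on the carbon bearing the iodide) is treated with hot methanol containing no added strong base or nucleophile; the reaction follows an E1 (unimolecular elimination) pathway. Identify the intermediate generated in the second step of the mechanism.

tertiary carbocation

Step 1: Ionisation: the C–I σ-bond cleaves heterolytically; both bonding electrons depart with I⁻, leaving a secondary carbocation at the α-carbon.
Step 2: Carbocation rearrangement: a 1,2-hydride shift from the adjacent cyclopentyl carbon converts the initially-formed secondary cation into the more stable tertiary cation.
After step 2 the species present is a tertiary carbocation.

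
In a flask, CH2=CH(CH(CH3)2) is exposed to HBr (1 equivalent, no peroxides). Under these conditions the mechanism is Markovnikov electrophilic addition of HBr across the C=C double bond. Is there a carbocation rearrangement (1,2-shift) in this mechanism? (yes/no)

The first-formed carbocation is secondary.
The adjacent isopropyl carbon already bears 2 other carbon substituents and has a hydrogen to migrate; after a 1,2-hydride shift from that carbon the positive charge sits on a tertiary centre.
Tertiary is more stable than secondary, so the shift occurs.

yes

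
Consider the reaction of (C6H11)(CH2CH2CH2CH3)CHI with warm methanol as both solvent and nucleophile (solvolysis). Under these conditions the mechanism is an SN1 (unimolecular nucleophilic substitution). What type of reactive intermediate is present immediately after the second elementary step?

Step 1: Ionisation: the C–I σ-bond cleaves heterolytically; both bonding electrons depart with I⁻, leaving a secondary carbocation at the α-carbon.
Step 2: A 1,2-hydride shift from the adjacent cyclohexyl carbon moves the positive charge from the secondary centre to an adjacent carbon, generating a more stable tertiary carbocation.
After step 2 the species present is a tertiary carbocation.

tertiary carbocation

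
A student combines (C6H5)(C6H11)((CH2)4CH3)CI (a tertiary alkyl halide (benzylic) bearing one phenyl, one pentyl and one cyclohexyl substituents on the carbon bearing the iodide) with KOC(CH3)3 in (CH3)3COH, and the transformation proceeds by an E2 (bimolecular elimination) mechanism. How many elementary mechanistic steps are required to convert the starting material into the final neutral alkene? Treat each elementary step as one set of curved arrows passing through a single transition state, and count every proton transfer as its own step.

Step 1: Concerted anti-periplanar elimination: (CH3)3CO⁻ abstracts a β-H while I⁻ leaves, and the C–H electrons become the new C=C π bond — all in a single transition state.
Total: 1 elementary step.

1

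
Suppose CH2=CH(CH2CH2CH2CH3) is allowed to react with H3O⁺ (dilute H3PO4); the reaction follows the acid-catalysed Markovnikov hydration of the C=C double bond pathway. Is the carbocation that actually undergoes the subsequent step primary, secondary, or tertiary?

secondary

Step 1: Protonation of the alkene by H3O⁺: the π bond acts as the nucleophile and picks up H⁺, giving the more stable (Markovnikov) secondary carbocation. H2O is released.
No single 1,2-shift to an adjacent carbon would give a more-substituted cation, so no rearrangement occurs.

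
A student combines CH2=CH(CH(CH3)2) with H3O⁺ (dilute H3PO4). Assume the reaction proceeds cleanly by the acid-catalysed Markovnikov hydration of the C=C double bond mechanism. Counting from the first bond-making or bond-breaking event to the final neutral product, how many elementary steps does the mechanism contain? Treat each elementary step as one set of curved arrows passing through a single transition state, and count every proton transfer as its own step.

4

Step 1: Electrophilic addition begins with the π(C=C) electrons forming a bond to the proton of H3O⁺. Following Markovnikov's rule, the resulting cation is secondary. H2O is released.
Step 2: Carbocation rearrangement: a 1,2-hydride shift from the adjacent isopropyl carbon converts the initially-formed secondary cation into the more stable tertiary cation.
Step 3: A lone pair on the oxygen of H2O attacks the carbocation, forming a C–O bond and an oxonium ion (a protonated alcohol).
Step 4: Proton transfer from the O–H of the oxonium ion to H2O completes the catalytic cycle and yields the alcohol.
Total: 4 elementary steps.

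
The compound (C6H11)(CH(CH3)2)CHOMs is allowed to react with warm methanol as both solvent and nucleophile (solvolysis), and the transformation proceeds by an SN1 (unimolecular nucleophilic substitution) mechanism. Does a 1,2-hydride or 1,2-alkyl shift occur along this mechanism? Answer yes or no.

The first-formed carbocation is secondary.
The adjacent isopropyl carbon already bears 2 other carbon substituents and has a hydrogen to migrate; after a 1,2-hydride shift from that carbon the positive charge sits on a tertiary centre.
Tertiary is more stable than secondary, so the shift occurs.

yes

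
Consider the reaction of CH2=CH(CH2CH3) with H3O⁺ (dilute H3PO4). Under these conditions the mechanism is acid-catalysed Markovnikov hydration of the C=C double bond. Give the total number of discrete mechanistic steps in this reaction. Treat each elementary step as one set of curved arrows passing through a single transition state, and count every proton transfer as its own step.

3

Step 1: Protonation of the alkene by H3O⁺: the π bond acts as the nucleophile and picks up H⁺, giving the more stable (Markovnikov) secondary carbocation. H2O is released.
(No 1,2-shift: no single shift to an adjacent carbon would give a more stable cation.)
Step 2: Water acts as the nucleophile: an oxygen lone pair bonds to the cationic carbon, giving an oxonium-ion intermediate.
Step 3: H2O removes a proton from the oxonium oxygen, regenerating H3O⁺ and giving the neutral alcohol.
Total: 3 elementary steps.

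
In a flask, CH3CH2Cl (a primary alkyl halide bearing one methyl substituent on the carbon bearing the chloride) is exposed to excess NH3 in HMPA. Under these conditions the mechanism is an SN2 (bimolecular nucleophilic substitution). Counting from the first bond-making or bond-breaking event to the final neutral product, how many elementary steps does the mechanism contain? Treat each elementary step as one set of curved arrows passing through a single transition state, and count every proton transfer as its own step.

2

Step 1: A lone pair on the N of NH3 attacks the α-carbon from the back side while the C–Cl bond breaks; both bonding electrons leave with Cl⁻. The product of this concerted step is an alkylammonium ion.
Step 2: A second equivalent of NH3 removes a proton from the N, giving the neutral product.
Total: 2 elementary steps.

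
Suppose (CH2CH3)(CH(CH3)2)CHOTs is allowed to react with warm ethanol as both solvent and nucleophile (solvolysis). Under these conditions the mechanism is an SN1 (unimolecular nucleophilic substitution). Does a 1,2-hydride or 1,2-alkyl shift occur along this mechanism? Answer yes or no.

The first-formed carbocation is secondary.
The adjacent isopropyl carbon already bears 2 other carbon substituents and has a hydrogen to migrate; after a 1,2-hydride shift from that carbon the positive charge sits on a tertiary centre.
Tertiary is more stable than secondary, so the shift occurs.

yes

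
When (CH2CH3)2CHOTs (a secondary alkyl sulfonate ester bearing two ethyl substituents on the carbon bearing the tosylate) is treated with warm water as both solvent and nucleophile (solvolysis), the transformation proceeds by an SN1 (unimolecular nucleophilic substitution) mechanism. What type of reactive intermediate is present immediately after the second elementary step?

oxonium ion

Step 1: Ionisation: the C–O σ-bond cleaves heterolytically; both bonding electrons depart with TsO⁻, leaving a secondary carbocation at the α-carbon.
Step 2: A lone pair on the oxygen of H2O attacks the carbocation, forming a new C–O σ-bond and an oxonium ion.
After step 2 the species present is an oxonium ion.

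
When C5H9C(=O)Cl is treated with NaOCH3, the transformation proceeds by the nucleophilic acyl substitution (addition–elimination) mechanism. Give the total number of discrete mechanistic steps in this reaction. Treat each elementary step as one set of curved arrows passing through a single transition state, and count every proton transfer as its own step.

Step 1: CH3O⁻ adds to the carbonyl carbon; the C=O π electrons shift onto oxygen and a tetrahedral alkoxide intermediate forms.
Step 2: Elimination step: re-formation of the carbonyl π bond drives out Cl⁻, giving the new acyl compound.
Total: 2 elementary steps.

2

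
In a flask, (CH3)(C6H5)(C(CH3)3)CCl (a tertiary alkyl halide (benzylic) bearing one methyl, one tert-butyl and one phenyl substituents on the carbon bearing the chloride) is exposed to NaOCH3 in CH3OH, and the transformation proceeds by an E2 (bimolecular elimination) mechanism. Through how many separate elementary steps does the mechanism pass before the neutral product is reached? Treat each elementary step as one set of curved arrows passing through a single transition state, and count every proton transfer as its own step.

Step 1: The strong base CH3O⁻ removes a β-hydrogen; in the same concerted event the electrons of the breaking C–H bond form the new π(C=C) bond and the C–Cl σ-bond breaks, expelling Cl⁻. Anti-periplanar geometry; one transition state.
Total: 1 elementary step.

1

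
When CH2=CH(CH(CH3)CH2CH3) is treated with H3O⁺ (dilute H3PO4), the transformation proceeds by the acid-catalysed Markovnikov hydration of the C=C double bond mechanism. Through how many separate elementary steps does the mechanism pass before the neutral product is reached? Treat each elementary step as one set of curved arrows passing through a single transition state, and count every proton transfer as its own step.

Step 1: The π electrons of the C=C bond attack a proton of H3O⁺; Markovnikov addition places the new C–H on the less-substituted alkene carbon, so the positive charge ends up on the more-substituted carbon — a secondary carbocation. H2O is released.
Step 2: A hydride (H with its bonding pair) migrates from the adjacent sec-butyl carbon to the cationic centre — a 1,2-hydride shift — upgrading the secondary cation to a tertiary one.
Step 3: Nucleophilic capture of the cation by H2O produces the protonated alcohol (an oxonium ion).
Step 4: Deprotonation of the oxonium ion by a water molecule delivers the neutral alcohol and regenerates the acid catalyst.
Total: 4 elementary steps.

4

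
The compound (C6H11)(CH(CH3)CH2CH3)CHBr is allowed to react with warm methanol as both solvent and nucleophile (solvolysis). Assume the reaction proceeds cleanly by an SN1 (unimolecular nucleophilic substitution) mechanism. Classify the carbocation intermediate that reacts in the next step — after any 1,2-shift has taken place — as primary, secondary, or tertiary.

tertiary

Step 1: Ionisation: the C–Br σ-bond cleaves heterolytically; both bonding electrons depart with Br⁻, leaving a secondary carbocation at the α-carbon.
Step 2: Carbocation rearrangement: a 1,2-hydride shift from the adjacent sec-butyl carbon converts the initially-formed secondary cation into the more stable tertiary cation.
The cation rearranges from secondary to tertiary via a 1,2-hydride shift from the adjacent sec-butyl carbon; the tertiary cation is what reacts next.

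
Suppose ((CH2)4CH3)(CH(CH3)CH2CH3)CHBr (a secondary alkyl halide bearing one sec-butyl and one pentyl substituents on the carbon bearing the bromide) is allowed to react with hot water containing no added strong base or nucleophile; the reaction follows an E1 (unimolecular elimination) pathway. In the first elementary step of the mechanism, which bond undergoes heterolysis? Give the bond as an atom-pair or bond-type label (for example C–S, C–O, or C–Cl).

C–Br

Step 1: The C–Br bond breaks with both electrons going to the bromide; Br⁻ leaves and a secondary carbocation remains.
The bond broken in this step is the C–Br bond.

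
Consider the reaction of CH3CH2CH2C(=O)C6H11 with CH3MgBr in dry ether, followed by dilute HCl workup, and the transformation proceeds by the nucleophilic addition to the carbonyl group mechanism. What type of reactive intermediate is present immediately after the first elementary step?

tetrahedral alkoxide intermediate

Step 1: A lone pair / filled orbital on the carbanion-like carbon of CH3MgBr attacks the electrophilic carbonyl carbon; the π(C=O) electrons shift onto oxygen, producing a tetrahedral alkoxide intermediate.
After step 1 the species present is a tetrahedral alkoxide intermediate.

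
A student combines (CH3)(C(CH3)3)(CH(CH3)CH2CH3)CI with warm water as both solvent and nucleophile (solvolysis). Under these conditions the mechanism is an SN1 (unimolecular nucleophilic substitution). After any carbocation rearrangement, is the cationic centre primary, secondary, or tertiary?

Step 1: Unassisted departure of I⁻ (taking the C–I bonding pair) generates a tertiary carbocation.
No single 1,2-shift to an adjacent carbon would give a more-substituted cation, so no rearrangement occurs.

tertiary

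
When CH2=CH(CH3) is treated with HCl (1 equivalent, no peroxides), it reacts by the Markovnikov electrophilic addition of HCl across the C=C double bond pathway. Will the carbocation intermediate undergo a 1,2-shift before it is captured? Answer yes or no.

The first-formed carbocation is secondary.
No single 1,2-shift to an adjacent carbon would produce a more-substituted cation than the one already present, so no rearrangement occurs.

no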